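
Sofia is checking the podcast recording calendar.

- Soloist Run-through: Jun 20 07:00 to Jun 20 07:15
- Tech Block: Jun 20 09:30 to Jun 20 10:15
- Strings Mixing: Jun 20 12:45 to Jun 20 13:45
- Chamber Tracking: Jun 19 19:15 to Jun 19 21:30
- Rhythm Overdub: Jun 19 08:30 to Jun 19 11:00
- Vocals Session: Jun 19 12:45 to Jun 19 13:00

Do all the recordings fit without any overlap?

Yes

Check each pair: they overlap iff neither finishes before the other starts.
Sorted by start: Rhythm Overdub, Vocals Session, Chamber Tracking, Soloist Run-through, Tech Block, Strings Mixing.
Vocals Session starts after Rhythm Overdub ends; Rhythm Overdub is clear from here.
Chamber Tracking starts after Vocals Session ends; Vocals Session is clear from here.
Soloist Run-through starts after Chamber Tracking ends; Chamber Tracking is clear from here.
Tech Block starts after Soloist Run-through ends; Soloist Run-through is clear from here.
Strings Mixing starts after Tech Block ends.
Every pair is clear; the schedule has no overlaps.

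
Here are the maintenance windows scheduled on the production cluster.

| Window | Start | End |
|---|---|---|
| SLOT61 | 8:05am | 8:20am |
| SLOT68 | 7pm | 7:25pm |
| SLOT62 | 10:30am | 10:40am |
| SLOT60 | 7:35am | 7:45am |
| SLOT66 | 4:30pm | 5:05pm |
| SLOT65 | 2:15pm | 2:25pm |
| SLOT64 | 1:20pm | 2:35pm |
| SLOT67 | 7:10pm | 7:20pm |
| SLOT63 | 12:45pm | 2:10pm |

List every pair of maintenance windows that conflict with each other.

SLOT63 & SLOT64, SLOT64 & SLOT65, SLOT67 & SLOT68

Two intervals overlap when each starts before the other ends.
Sorted by start: SLOT60, SLOT61, SLOT62, SLOT63, SLOT64, SLOT65, SLOT66, SLOT68, SLOT67.
SLOT61 starts after SLOT60 ends — done with SLOT60.
SLOT62 starts after SLOT61 ends — done with SLOT61.
SLOT63 starts after SLOT62 ends — done with SLOT62.
SLOT64 starts before SLOT63 ends → SLOT63 and SLOT64 overlap.
SLOT65 starts after SLOT63 ends — done with SLOT63.
SLOT65 starts before SLOT64 ends → SLOT64 and SLOT65 overlap.
SLOT66 starts after SLOT64 ends — done with SLOT64.
SLOT66 starts after SLOT65 ends — done with SLOT65.
SLOT68 starts after SLOT66 ends — done with SLOT66.
SLOT67 starts before SLOT68 ends → SLOT68 and SLOT67 overlap.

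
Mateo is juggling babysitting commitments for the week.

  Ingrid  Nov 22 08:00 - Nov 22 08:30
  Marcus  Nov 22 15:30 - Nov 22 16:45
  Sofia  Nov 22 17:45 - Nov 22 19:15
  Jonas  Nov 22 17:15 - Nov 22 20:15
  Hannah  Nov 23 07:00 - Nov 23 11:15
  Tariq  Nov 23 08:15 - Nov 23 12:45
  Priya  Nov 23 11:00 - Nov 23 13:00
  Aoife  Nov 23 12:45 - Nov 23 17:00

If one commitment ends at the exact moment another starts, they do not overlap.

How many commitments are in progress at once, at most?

3

Sort all start/end points and keep a running count:
Nov 22 08:00 start Ingrid → 1
Nov 22 08:30 end Ingrid → 0
Nov 22 15:30 start Marcus → 1
Nov 22 16:45 end Marcus → 0
Nov 22 17:15 start Jonas → 1
Nov 22 17:45 start Sofia → 2
Nov 22 19:15 end Sofia → 1
Nov 22 20:15 end Jonas → 0
Nov 23 07:00 start Hannah → 1
Nov 23 08:15 start Tariq → 2
Nov 23 11:00 start Priya → 3
Nov 23 11:15 end Hannah → 2
Nov 23 12:45 end Tariq → 1
Nov 23 12:45 start Aoife → 2
Nov 23 13:00 end Priya → 1
Nov 23 17:00 end Aoife → 0
Peak is 3, at Nov 23 11:00 (Hannah, Priya, Tariq).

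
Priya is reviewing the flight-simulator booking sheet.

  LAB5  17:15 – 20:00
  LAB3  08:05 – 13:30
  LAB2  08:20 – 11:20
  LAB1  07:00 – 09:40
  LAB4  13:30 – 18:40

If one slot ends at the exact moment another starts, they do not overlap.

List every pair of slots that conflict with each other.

LAB1 & LAB2, LAB1 & LAB3, LAB2 & LAB3, LAB4 & LAB5

Sorted by start: LAB1, LAB3, LAB2, LAB4, LAB5.
LAB3 starts before LAB1 ends → LAB1 and LAB3 overlap.
LAB2 starts before LAB1 ends → LAB1 and LAB2 overlap.
LAB4 starts after LAB1 ends — done with LAB1.
LAB2 starts before LAB3 ends → LAB3 and LAB2 overlap.
LAB4 starts exactly when LAB3 ends (back-to-back, no overlap) — done with LAB3.
LAB4 starts after LAB2 ends — done with LAB2.
LAB5 starts before LAB4 ends → LAB4 and LAB5 overlap.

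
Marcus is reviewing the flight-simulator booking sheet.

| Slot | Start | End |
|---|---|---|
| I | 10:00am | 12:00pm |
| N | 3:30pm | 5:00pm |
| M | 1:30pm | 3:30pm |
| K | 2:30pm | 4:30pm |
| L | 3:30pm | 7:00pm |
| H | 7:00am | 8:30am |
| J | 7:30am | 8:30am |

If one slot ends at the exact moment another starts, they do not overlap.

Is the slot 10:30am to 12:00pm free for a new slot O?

No — it overlaps I

H: ends 8:30am at or before O starts 10:30am → clear.
J: ends 8:30am at or before O starts 10:30am → clear.
I: starts 10:00am before O ends 12:00pm, and ends 12:00pm after O starts 10:30am → overlap.
M: starts 1:30pm at or after O ends 12:00pm → clear.
K: starts 2:30pm at or after O ends 12:00pm → clear.
L: starts 3:30pm at or after O ends 12:00pm → clear.
N: starts 3:30pm at or after O ends 12:00pm → clear.
O overlaps I.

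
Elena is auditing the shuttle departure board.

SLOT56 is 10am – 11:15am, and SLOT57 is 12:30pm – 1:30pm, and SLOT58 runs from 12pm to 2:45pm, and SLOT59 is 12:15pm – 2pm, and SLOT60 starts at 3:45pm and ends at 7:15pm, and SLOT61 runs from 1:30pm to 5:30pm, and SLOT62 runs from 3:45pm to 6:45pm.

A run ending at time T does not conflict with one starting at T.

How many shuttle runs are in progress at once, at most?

Sort all start/end points and keep a running count:
10am start SLOT56 → 1
11:15am end SLOT56 → 0
12pm start SLOT58 → 1
12:15pm start SLOT59 → 2
12:30pm start SLOT57 → 3
1:30pm end SLOT57 → 2
1:30pm start SLOT61 → 3
2pm end SLOT59 → 2
2:45pm end SLOT58 → 1
3:45pm start SLOT60 → 2
3:45pm start SLOT62 → 3
5:30pm end SLOT61 → 2
6:45pm end SLOT62 → 1
7:15pm end SLOT60 → 0
Peak is 3, at 12:30pm (SLOT57, SLOT58, SLOT59).

3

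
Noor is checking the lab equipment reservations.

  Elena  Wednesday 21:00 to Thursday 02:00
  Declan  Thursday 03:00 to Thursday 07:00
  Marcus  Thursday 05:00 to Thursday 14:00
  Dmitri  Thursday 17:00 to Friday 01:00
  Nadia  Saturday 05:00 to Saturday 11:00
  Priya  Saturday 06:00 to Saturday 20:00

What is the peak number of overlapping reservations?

Sweep the timeline, counting +1 at each start and −1 at each end (ends before starts at a tie):
Wednesday 21:00 start Elena → 1
Thursday 02:00 end Elena → 0
Thursday 03:00 start Declan → 1
Thursday 05:00 start Marcus → 2
Thursday 07:00 end Declan → 1
Thursday 14:00 end Marcus → 0
Thursday 17:00 start Dmitri → 1
Friday 01:00 end Dmitri → 0
Saturday 05:00 start Nadia → 1
Saturday 06:00 start Priya → 2
Saturday 11:00 end Nadia → 1
Saturday 20:00 end Priya → 0
Peak is 2, at Thursday 05:00 (Declan, Marcus).

2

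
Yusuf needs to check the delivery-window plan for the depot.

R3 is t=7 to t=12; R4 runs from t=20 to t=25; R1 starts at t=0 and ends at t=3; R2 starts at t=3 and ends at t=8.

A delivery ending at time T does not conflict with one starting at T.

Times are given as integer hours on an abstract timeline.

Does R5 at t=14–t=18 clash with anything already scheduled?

R1: ends t=3 at or before R5 starts t=14 → clear.
R2: ends t=8 at or before R5 starts t=14 → clear.
R3: ends t=12 at or before R5 starts t=14 → clear.
R4: starts t=20 at or after R5 ends t=18 → clear.

No — it doesn't clash with anything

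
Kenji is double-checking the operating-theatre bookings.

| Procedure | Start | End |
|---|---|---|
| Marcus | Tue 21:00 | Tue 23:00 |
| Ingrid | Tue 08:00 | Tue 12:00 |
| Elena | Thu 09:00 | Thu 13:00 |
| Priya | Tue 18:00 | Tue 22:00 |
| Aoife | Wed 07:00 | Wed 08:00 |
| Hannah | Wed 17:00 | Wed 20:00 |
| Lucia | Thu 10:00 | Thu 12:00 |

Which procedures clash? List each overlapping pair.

Elena & Lucia, Marcus & Priya

Sorted by start: Ingrid, Priya, Marcus, Aoife, Hannah, Elena, Lucia.
Priya starts after Ingrid ends — done with Ingrid.
Marcus starts before Priya ends → Priya and Marcus overlap.
Aoife starts after Priya ends — done with Priya.
Aoife starts after Marcus ends — done with Marcus.
Hannah starts after Aoife ends — done with Aoife.
Elena starts after Hannah ends — done with Hannah.
Lucia starts before Elena ends → Elena and Lucia overlap.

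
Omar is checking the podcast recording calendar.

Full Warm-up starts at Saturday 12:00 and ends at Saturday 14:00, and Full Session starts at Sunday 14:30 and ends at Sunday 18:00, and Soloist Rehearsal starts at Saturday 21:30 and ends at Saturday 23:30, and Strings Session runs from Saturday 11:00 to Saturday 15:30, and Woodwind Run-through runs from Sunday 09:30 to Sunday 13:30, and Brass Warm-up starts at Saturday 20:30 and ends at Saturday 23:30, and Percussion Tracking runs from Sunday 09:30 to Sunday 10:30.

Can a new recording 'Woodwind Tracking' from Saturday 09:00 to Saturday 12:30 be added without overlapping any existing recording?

Strings Session: starts Saturday 11:00 before Woodwind Tracking ends Saturday 12:30, and ends Saturday 15:30 after Woodwind Tracking starts Saturday 09:00 → overlap.
Full Warm-up: starts Saturday 12:00 before Woodwind Tracking ends Saturday 12:30, and ends Saturday 14:00 after Woodwind Tracking starts Saturday 09:00 → overlap.
Brass Warm-up: starts Saturday 20:30 at or after Woodwind Tracking ends Saturday 12:30 → clear.
Soloist Rehearsal: starts Saturday 21:30 at or after Woodwind Tracking ends Saturday 12:30 → clear.
Woodwind Run-through: starts Sunday 09:30 at or after Woodwind Tracking ends Saturday 12:30 → clear.
Percussion Tracking: starts Sunday 09:30 at or after Woodwind Tracking ends Saturday 12:30 → clear.
Full Session: starts Sunday 14:30 at or after Woodwind Tracking ends Saturday 12:30 → clear.
Woodwind Tracking overlaps Strings Session, Full Warm-up.

No — it overlaps Full Warm-up, Strings Session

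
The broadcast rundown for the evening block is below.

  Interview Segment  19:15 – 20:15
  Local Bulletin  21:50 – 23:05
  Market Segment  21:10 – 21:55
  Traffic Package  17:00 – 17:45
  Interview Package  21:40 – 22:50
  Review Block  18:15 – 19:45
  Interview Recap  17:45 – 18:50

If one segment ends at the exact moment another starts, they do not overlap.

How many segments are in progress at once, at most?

Walk through starts and ends in time order (an end at T is processed before a start at T):
17:00 start Traffic Package → 1
17:45 end Traffic Package → 0
17:45 start Interview Recap → 1
18:15 start Review Block → 2
18:50 end Interview Recap → 1
19:15 start Interview Segment → 2
19:45 end Review Block → 1
20:15 end Interview Segment → 0
21:10 start Market Segment → 1
21:40 start Interview Package → 2
21:50 start Local Bulletin → 3
21:55 end Market Segment → 2
22:50 end Interview Package → 1
23:05 end Local Bulletin → 0
Peak is 3, at 21:50 (Interview Package, Local Bulletin, Market Segment).

3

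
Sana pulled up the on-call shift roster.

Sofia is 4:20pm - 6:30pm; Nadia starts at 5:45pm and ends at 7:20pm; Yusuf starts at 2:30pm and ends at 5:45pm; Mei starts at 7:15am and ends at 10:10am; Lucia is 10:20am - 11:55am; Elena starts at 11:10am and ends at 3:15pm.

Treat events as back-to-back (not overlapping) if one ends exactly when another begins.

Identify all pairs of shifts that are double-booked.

Elena & Lucia, Elena & Yusuf, Nadia & Sofia, Sofia & Yusuf

Sorted by start: Mei, Lucia, Elena, Yusuf, Sofia, Nadia.
Lucia starts after Mei ends, so nothing later overlaps Mei either.
Elena starts before Lucia ends → Lucia and Elena overlap.
Yusuf starts after Lucia ends, so nothing later overlaps Lucia either.
Yusuf starts before Elena ends → Elena and Yusuf overlap.
Sofia starts after Elena ends, so nothing later overlaps Elena either.
Sofia starts before Yusuf ends → Yusuf and Sofia overlap.
Nadia starts exactly when Yusuf ends (back-to-back, no overlap).
Nadia starts before Sofia ends → Sofia and Nadia overlap.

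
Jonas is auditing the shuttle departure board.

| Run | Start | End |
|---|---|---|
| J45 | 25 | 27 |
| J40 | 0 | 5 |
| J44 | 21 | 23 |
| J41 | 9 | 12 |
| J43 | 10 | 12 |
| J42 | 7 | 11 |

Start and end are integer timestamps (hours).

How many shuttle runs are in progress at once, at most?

Sweep the timeline, counting +1 at each start and −1 at each end (ends before starts at a tie):
0 start J40 → 1
5 end J40 → 0
7 start J42 → 1
9 start J41 → 2
10 start J43 → 3
11 end J42 → 2
12 end J41 → 1
12 end J43 → 0
21 start J44 → 1
23 end J44 → 0
25 start J45 → 1
27 end J45 → 0
Peak is 3, at 10 (J41, J42, J43).

3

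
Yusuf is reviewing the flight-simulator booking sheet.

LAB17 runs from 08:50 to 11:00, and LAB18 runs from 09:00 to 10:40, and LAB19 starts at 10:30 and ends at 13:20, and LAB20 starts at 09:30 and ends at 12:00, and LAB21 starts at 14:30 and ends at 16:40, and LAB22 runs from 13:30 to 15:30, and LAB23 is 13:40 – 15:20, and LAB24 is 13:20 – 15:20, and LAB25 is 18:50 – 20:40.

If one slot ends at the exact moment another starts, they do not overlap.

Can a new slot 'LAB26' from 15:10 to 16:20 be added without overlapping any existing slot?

LAB17: ends 11:00 at or before LAB26 starts 15:10 → clear.
LAB18: ends 10:40 at or before LAB26 starts 15:10 → clear.
LAB20: ends 12:00 at or before LAB26 starts 15:10 → clear.
LAB19: ends 13:20 at or before LAB26 starts 15:10 → clear.
LAB24: starts 13:20 before LAB26 ends 16:20, and ends 15:20 after LAB26 starts 15:10 → overlap.
LAB22: starts 13:30 before LAB26 ends 16:20, and ends 15:30 after LAB26 starts 15:10 → overlap.
LAB23: starts 13:40 before LAB26 ends 16:20, and ends 15:20 after LAB26 starts 15:10 → overlap.
LAB21: starts 14:30 before LAB26 ends 16:20, and ends 16:40 after LAB26 starts 15:10 → overlap.
LAB25: starts 18:50 at or after LAB26 ends 16:20 → clear.
LAB26 overlaps LAB21, LAB22, LAB23, LAB24.

No — it overlaps LAB21, LAB22, LAB23, LAB24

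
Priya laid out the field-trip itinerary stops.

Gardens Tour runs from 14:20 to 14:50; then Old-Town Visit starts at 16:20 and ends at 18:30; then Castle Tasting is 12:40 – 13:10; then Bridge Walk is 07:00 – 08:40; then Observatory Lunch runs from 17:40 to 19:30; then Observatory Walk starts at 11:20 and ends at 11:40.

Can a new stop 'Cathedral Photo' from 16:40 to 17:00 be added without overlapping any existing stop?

No — it overlaps Old-Town Visit

Bridge Walk: ends 08:40 at or before Cathedral Photo starts 16:40 → clear.
Observatory Walk: ends 11:40 at or before Cathedral Photo starts 16:40 → clear.
Castle Tasting: ends 13:10 at or before Cathedral Photo starts 16:40 → clear.
Gardens Tour: ends 14:50 at or before Cathedral Photo starts 16:40 → clear.
Old-Town Visit: starts 16:20 before Cathedral Photo ends 17:00, and ends 18:30 after Cathedral Photo starts 16:40 → overlap.
Observatory Lunch: starts 17:40 at or after Cathedral Photo ends 17:00 → clear.
Cathedral Photo overlaps Old-Town Visit.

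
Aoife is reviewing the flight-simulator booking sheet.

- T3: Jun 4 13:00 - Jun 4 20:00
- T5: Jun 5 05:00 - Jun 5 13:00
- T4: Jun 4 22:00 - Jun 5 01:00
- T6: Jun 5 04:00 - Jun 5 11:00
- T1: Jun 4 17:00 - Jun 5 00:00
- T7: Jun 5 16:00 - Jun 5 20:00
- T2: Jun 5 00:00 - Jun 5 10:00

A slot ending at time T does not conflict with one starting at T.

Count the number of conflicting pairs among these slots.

6

Sorted by start: T3, T1, T4, T2, T6, T5, T7.
T1 starts before T3 ends → T3 and T1 overlap.
T4 starts after T3 ends; T3 is clear from here.
T4 starts before T1 ends → T1 and T4 overlap.
T2 starts exactly when T1 ends (back-to-back, no overlap); T1 is clear from here.
T2 starts before T4 ends → T4 and T2 overlap.
T6 starts after T4 ends; T4 is clear from here.
T6 starts before T2 ends → T2 and T6 overlap.
T5 starts before T2 ends → T2 and T5 overlap.
T7 starts after T2 ends.
T5 starts before T6 ends → T6 and T5 overlap.
T7 starts after T6 ends.
T7 starts after T5 ends.
Overlapping pairs: T1 & T3, T1 & T4, T2 & T4, T2 & T5, T2 & T6, T5 & T6 — 6 in total.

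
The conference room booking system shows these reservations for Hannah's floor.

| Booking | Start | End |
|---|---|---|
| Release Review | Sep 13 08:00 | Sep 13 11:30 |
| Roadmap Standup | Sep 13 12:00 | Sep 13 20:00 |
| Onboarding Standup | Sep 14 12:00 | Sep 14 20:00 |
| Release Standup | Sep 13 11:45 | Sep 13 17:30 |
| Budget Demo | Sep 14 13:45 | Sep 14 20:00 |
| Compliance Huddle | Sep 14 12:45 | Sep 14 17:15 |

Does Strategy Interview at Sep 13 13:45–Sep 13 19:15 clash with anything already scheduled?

Release Review: ends Sep 13 11:30 at or before Strategy Interview starts Sep 13 13:45 → clear.
Release Standup: starts Sep 13 11:45 before Strategy Interview ends Sep 13 19:15, and ends Sep 13 17:30 after Strategy Interview starts Sep 13 13:45 → overlap.
Roadmap Standup: starts Sep 13 12:00 before Strategy Interview ends Sep 13 19:15, and ends Sep 13 20:00 after Strategy Interview starts Sep 13 13:45 → overlap.
Onboarding Standup: starts Sep 14 12:00 at or after Strategy Interview ends Sep 13 19:15 → clear.
Compliance Huddle: starts Sep 14 12:45 at or after Strategy Interview ends Sep 13 19:15 → clear.
Budget Demo: starts Sep 14 13:45 at or after Strategy Interview ends Sep 13 19:15 → clear.
Strategy Interview overlaps Roadmap Standup, Release Standup.

Yes — it overlaps Release Standup, Roadmap Standup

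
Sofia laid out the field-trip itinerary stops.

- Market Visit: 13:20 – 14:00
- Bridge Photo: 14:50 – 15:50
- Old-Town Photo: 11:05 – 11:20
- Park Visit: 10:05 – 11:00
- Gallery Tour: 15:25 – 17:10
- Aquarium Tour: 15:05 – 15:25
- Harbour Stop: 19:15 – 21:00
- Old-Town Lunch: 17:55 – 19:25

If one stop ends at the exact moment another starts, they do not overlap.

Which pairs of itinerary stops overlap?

Sorted by start: Park Visit, Old-Town Photo, Market Visit, Bridge Photo, Aquarium Tour, Gallery Tour, Old-Town Lunch, Harbour Stop.
Old-Town Photo starts after Park Visit ends — done with Park Visit.
Market Visit starts after Old-Town Photo ends — done with Old-Town Photo.
Bridge Photo starts after Market Visit ends — done with Market Visit.
Aquarium Tour starts before Bridge Photo ends → Bridge Photo and Aquarium Tour overlap.
Gallery Tour starts before Bridge Photo ends → Bridge Photo and Gallery Tour overlap.
Old-Town Lunch starts after Bridge Photo ends — done with Bridge Photo.
Gallery Tour starts exactly when Aquarium Tour ends (back-to-back, no overlap) — done with Aquarium Tour.
Old-Town Lunch starts after Gallery Tour ends — done with Gallery Tour.
Harbour Stop starts before Old-Town Lunch ends → Old-Town Lunch and Harbour Stop overlap.

Aquarium Tour & Bridge Photo, Bridge Photo & Gallery Tour, Harbour Stop & Old-Town Lunch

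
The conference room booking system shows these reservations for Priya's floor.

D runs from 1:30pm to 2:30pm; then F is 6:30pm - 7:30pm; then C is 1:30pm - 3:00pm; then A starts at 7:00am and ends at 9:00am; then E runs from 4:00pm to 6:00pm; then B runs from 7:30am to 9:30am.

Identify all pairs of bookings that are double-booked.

A & B, C & D

Sorted by start: A, B, C, D, E, F.
B starts before A ends → A and B overlap.
C starts after A ends, so A has no further overlaps.
C starts after B ends, so B has no further overlaps.
D starts before C ends → C and D overlap.
E starts after C ends, so C has no further overlaps.
E starts after D ends, so D has no further overlaps.
F starts after E ends.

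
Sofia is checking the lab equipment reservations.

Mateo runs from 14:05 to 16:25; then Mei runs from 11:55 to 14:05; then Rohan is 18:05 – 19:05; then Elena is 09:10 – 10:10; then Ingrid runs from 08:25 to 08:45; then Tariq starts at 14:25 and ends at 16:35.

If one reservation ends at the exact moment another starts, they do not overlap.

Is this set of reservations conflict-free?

Sorted by start: Ingrid, Elena, Mei, Mateo, Tariq, Rohan.
Elena starts after Ingrid ends; Ingrid is clear from here.
Mei starts after Elena ends; Elena is clear from here.
Mateo starts exactly when Mei ends (back-to-back, no overlap); Mei is clear from here.
Tariq starts before Mateo ends → Mateo and Tariq overlap.
That's a conflict, so the schedule is not conflict-free.

No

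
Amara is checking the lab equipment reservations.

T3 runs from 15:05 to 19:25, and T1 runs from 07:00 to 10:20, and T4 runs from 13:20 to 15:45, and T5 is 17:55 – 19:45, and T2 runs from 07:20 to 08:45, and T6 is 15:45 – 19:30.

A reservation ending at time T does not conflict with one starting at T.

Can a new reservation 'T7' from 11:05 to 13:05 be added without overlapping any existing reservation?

T1: ends 10:20 at or before T7 starts 11:05 → clear.
T2: ends 08:45 at or before T7 starts 11:05 → clear.
T4: starts 13:20 at or after T7 ends 13:05 → clear.
T3: starts 15:05 at or after T7 ends 13:05 → clear.
T6: starts 15:45 at or after T7 ends 13:05 → clear.
T5: starts 17:55 at or after T7 ends 13:05 → clear.

Yes — the slot is free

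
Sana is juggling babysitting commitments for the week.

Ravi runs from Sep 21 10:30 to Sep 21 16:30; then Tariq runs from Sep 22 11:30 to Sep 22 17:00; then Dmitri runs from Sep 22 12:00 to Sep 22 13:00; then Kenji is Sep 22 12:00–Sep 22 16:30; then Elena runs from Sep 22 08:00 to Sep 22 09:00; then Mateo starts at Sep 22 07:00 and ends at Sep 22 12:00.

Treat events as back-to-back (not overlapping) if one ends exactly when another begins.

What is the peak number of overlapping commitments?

Sort all start/end points and keep a running count:
Sep 21 10:30 start Ravi → 1
Sep 21 16:30 end Ravi → 0
Sep 22 07:00 start Mateo → 1
Sep 22 08:00 start Elena → 2
Sep 22 09:00 end Elena → 1
Sep 22 11:30 start Tariq → 2
Sep 22 12:00 end Mateo → 1
Sep 22 12:00 start Dmitri → 2
Sep 22 12:00 start Kenji → 3
Sep 22 13:00 end Dmitri → 2
Sep 22 16:30 end Kenji → 1
Sep 22 17:00 end Tariq → 0
Peak is 3, at Sep 22 12:00 (Dmitri, Kenji, Tariq).

3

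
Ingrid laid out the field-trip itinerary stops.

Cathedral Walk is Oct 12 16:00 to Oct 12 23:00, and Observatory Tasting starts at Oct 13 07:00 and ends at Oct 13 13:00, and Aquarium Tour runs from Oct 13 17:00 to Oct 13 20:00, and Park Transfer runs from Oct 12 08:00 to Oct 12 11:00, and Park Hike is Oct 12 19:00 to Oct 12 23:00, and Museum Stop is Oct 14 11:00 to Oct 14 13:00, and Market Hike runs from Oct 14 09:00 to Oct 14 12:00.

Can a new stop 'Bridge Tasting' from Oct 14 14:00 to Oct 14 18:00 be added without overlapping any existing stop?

Park Transfer: ends Oct 12 11:00 at or before Bridge Tasting starts Oct 14 14:00 → clear.
Cathedral Walk: ends Oct 12 23:00 at or before Bridge Tasting starts Oct 14 14:00 → clear.
Park Hike: ends Oct 12 23:00 at or before Bridge Tasting starts Oct 14 14:00 → clear.
Observatory Tasting: ends Oct 13 13:00 at or before Bridge Tasting starts Oct 14 14:00 → clear.
Aquarium Tour: ends Oct 13 20:00 at or before Bridge Tasting starts Oct 14 14:00 → clear.
Market Hike: ends Oct 14 12:00 at or before Bridge Tasting starts Oct 14 14:00 → clear.
Museum Stop: ends Oct 14 13:00 at or before Bridge Tasting starts Oct 14 14:00 → clear.

Yes — the slot is free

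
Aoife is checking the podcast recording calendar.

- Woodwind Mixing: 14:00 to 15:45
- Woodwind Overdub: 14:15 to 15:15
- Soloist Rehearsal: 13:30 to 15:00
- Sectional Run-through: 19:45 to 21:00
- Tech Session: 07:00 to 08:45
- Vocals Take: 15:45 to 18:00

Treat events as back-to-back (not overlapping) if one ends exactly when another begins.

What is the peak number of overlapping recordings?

3

Sweep the timeline, counting +1 at each start and −1 at each end (ends before starts at a tie):
07:00 start Tech Session → 1
08:45 end Tech Session → 0
13:30 start Soloist Rehearsal → 1
14:00 start Woodwind Mixing → 2
14:15 start Woodwind Overdub → 3
15:00 end Soloist Rehearsal → 2
15:15 end Woodwind Overdub → 1
15:45 end Woodwind Mixing → 0
15:45 start Vocals Take → 1
18:00 end Vocals Take → 0
19:45 start Sectional Run-through → 1
21:00 end Sectional Run-through → 0
Peak is 3, at 14:15 (Soloist Rehearsal, Woodwind Mixing, Woodwind Overdub).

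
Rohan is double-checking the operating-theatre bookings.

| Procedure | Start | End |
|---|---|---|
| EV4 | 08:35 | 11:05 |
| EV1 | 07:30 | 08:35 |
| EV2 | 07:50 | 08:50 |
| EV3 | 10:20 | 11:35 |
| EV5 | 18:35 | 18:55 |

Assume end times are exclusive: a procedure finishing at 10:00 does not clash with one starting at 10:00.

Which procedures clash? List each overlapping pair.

EV1 & EV2, EV2 & EV4, EV3 & EV4

Two intervals overlap when each starts before the other ends.
Sorted by start: EV1, EV2, EV4, EV3, EV5.
EV2 starts before EV1 ends → EV1 and EV2 overlap.
EV4 starts exactly when EV1 ends (back-to-back, no overlap), so EV1 has no further overlaps.
EV4 starts before EV2 ends → EV2 and EV4 overlap.
EV3 starts after EV2 ends, so EV2 has no further overlaps.
EV3 starts before EV4 ends → EV4 and EV3 overlap.
EV5 starts after EV4 ends.
EV5 starts after EV3 ends.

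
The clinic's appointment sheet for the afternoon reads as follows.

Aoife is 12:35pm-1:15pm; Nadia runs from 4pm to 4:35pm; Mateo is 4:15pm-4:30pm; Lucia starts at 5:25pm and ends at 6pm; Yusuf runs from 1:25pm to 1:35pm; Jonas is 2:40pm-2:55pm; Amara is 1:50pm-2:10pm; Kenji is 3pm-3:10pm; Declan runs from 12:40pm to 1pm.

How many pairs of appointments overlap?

2

Check each pair: they overlap iff neither finishes before the other starts.
Sorted by start: Aoife, Declan, Yusuf, Amara, Jonas, Kenji, Nadia, Mateo, Lucia.
Declan starts before Aoife ends → Aoife and Declan overlap.
Yusuf starts after Aoife ends, so nothing later overlaps Aoife either.
Yusuf starts after Declan ends, so nothing later overlaps Declan either.
Amara starts after Yusuf ends, so nothing later overlaps Yusuf either.
Jonas starts after Amara ends, so nothing later overlaps Amara either.
Kenji starts after Jonas ends, so nothing later overlaps Jonas either.
Nadia starts after Kenji ends, so nothing later overlaps Kenji either.
Mateo starts before Nadia ends → Nadia and Mateo overlap.
Lucia starts after Nadia ends.
Lucia starts after Mateo ends.
Overlapping pairs: Aoife & Declan, Mateo & Nadia — 2 in total.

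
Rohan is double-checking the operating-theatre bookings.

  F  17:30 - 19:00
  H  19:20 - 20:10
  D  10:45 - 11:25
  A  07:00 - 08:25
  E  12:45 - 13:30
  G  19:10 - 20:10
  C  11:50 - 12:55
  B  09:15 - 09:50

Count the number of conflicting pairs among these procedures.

2

Sorted by start: A, B, D, C, E, F, G, H.
B starts after A ends, so A has no further overlaps.
D starts after B ends, so B has no further overlaps.
C starts after D ends, so D has no further overlaps.
E starts before C ends → C and E overlap.
F starts after C ends, so C has no further overlaps.
F starts after E ends, so E has no further overlaps.
G starts after F ends, so F has no further overlaps.
H starts before G ends → G and H overlap.
Overlapping pairs: C & E, G & H — 2 in total.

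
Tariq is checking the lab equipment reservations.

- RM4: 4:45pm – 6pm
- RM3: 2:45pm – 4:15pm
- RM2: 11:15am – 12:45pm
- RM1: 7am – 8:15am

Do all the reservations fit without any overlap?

Yes

Check each pair: they overlap iff neither finishes before the other starts.
Sorted by start: RM1, RM2, RM3, RM4.
RM2 starts after RM1 ends; RM1 is clear from here.
RM3 starts after RM2 ends; RM2 is clear from here.
RM4 starts after RM3 ends.
Every pair is clear; the schedule has no overlaps.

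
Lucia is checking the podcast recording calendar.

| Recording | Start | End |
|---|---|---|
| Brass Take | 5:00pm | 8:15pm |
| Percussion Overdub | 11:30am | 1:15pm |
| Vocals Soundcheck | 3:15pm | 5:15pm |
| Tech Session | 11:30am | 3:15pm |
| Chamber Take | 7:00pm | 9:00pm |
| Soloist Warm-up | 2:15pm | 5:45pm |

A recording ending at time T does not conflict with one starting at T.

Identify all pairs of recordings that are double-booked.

Brass Take & Chamber Take, Brass Take & Soloist Warm-up, Brass Take & Vocals Soundcheck, Percussion Overdub & Tech Session, Soloist Warm-up & Tech Session, Soloist Warm-up & Vocals Soundcheck

Check each pair: they overlap iff neither finishes before the other starts.
Sorted by start: Tech Session, Percussion Overdub, Soloist Warm-up, Vocals Soundcheck, Brass Take, Chamber Take.
Percussion Overdub starts before Tech Session ends → Tech Session and Percussion Overdub overlap.
Soloist Warm-up starts before Tech Session ends → Tech Session and Soloist Warm-up overlap.
Vocals Soundcheck starts exactly when Tech Session ends (back-to-back, no overlap), so nothing later overlaps Tech Session either.
Soloist Warm-up starts after Percussion Overdub ends, so nothing later overlaps Percussion Overdub either.
Vocals Soundcheck starts before Soloist Warm-up ends → Soloist Warm-up and Vocals Soundcheck overlap.
Brass Take starts before Soloist Warm-up ends → Soloist Warm-up and Brass Take overlap.
Chamber Take starts after Soloist Warm-up ends.
Brass Take starts before Vocals Soundcheck ends → Vocals Soundcheck and Brass Take overlap.
Chamber Take starts after Vocals Soundcheck ends.
Chamber Take starts before Brass Take ends → Brass Take and Chamber Take overlap.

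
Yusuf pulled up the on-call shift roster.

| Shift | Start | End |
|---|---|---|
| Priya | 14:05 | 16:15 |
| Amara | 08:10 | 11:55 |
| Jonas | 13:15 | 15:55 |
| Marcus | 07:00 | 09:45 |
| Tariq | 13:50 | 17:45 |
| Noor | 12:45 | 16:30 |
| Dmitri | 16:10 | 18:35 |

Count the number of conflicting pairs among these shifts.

10

Sorted by start: Marcus, Amara, Noor, Jonas, Tariq, Priya, Dmitri.
Amara starts before Marcus ends → Marcus and Amara overlap.
Noor starts after Marcus ends, so nothing later overlaps Marcus either.
Noor starts after Amara ends, so nothing later overlaps Amara either.
Jonas starts before Noor ends → Noor and Jonas overlap.
Tariq starts before Noor ends → Noor and Tariq overlap.
Priya starts before Noor ends → Noor and Priya overlap.
Dmitri starts before Noor ends → Noor and Dmitri overlap.
Tariq starts before Jonas ends → Jonas and Tariq overlap.
Priya starts before Jonas ends → Jonas and Priya overlap.
Dmitri starts after Jonas ends.
Priya starts before Tariq ends → Tariq and Priya overlap.
Dmitri starts before Tariq ends → Tariq and Dmitri overlap.
Dmitri starts before Priya ends → Priya and Dmitri overlap.
Overlapping pairs: Amara & Marcus, Dmitri & Noor, Dmitri & Priya, Dmitri & Tariq, Jonas & Noor, Jonas & Priya, Jonas & Tariq, Noor & Priya, Noor & Tariq, Priya & Tariq — 10 in total.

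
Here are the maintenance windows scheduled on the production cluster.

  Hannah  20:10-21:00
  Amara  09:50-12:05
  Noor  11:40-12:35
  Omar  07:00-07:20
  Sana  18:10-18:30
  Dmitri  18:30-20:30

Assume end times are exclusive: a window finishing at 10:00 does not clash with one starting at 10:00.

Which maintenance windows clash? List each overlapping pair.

Sorted by start: Omar, Amara, Noor, Sana, Dmitri, Hannah.
Amara starts after Omar ends; Omar is clear from here.
Noor starts before Amara ends → Amara and Noor overlap.
Sana starts after Amara ends; Amara is clear from here.
Sana starts after Noor ends; Noor is clear from here.
Dmitri starts exactly when Sana ends (back-to-back, no overlap); Sana is clear from here.
Hannah starts before Dmitri ends → Dmitri and Hannah overlap.

Amara & Noor, Dmitri & Hannah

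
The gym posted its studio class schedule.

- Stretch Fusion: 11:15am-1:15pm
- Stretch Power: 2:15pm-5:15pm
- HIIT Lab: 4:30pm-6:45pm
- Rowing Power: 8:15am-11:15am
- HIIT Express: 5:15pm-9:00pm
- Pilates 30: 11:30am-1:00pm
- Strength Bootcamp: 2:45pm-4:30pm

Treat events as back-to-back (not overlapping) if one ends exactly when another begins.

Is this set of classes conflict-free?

Sorted by start: Rowing Power, Stretch Fusion, Pilates 30, Stretch Power, Strength Bootcamp, HIIT Lab, HIIT Express.
Stretch Fusion starts exactly when Rowing Power ends (back-to-back, no overlap), so Rowing Power has no further overlaps.
Pilates 30 starts before Stretch Fusion ends → Stretch Fusion and Pilates 30 overlap.
That's a conflict, so the schedule is not conflict-free.

No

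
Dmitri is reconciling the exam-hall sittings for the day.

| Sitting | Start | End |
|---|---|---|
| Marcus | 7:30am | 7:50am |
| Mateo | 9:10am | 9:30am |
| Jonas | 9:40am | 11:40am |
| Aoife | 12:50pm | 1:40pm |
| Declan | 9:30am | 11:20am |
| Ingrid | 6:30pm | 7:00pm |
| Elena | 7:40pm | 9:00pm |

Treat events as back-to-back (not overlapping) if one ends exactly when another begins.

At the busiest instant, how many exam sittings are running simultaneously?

Sweep the timeline, counting +1 at each start and −1 at each end (ends before starts at a tie):
7:30am start Marcus → 1
7:50am end Marcus → 0
9:10am start Mateo → 1
9:30am end Mateo → 0
9:30am start Declan → 1
9:40am start Jonas → 2
11:20am end Declan → 1
11:40am end Jonas → 0
12:50pm start Aoife → 1
1:40pm end Aoife → 0
6:30pm start Ingrid → 1
7:00pm end Ingrid → 0
7:40pm start Elena → 1
9:00pm end Elena → 0
Peak is 2, at 9:40am (Declan, Jonas).

2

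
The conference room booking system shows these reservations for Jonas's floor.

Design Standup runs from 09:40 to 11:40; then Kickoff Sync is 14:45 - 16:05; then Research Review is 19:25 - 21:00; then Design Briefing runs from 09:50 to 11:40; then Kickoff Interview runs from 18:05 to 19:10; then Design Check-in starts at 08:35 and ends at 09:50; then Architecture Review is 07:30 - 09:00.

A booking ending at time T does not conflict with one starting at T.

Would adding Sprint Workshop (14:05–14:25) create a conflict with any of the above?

No — it doesn't clash with anything

Architecture Review: ends 09:00 at or before Sprint Workshop starts 14:05 → clear.
Design Check-in: ends 09:50 at or before Sprint Workshop starts 14:05 → clear.
Design Standup: ends 11:40 at or before Sprint Workshop starts 14:05 → clear.
Design Briefing: ends 11:40 at or before Sprint Workshop starts 14:05 → clear.
Kickoff Sync: starts 14:45 at or after Sprint Workshop ends 14:25 → clear.
Kickoff Interview: starts 18:05 at or after Sprint Workshop ends 14:25 → clear.
Research Review: starts 19:25 at or after Sprint Workshop ends 14:25 → clear.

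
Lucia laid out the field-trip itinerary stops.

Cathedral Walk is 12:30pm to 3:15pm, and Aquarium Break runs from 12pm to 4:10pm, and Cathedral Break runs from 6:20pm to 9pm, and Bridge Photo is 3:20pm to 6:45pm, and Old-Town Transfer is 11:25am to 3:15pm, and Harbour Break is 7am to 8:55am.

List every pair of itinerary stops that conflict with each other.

Sorted by start: Harbour Break, Old-Town Transfer, Aquarium Break, Cathedral Walk, Bridge Photo, Cathedral Break.
Old-Town Transfer starts after Harbour Break ends, so nothing later overlaps Harbour Break either.
Aquarium Break starts before Old-Town Transfer ends → Old-Town Transfer and Aquarium Break overlap.
Cathedral Walk starts before Old-Town Transfer ends → Old-Town Transfer and Cathedral Walk overlap.
Bridge Photo starts after Old-Town Transfer ends, so nothing later overlaps Old-Town Transfer either.
Cathedral Walk starts before Aquarium Break ends → Aquarium Break and Cathedral Walk overlap.
Bridge Photo starts before Aquarium Break ends → Aquarium Break and Bridge Photo overlap.
Cathedral Break starts after Aquarium Break ends.
Bridge Photo starts after Cathedral Walk ends, so nothing later overlaps Cathedral Walk either.
Cathedral Break starts before Bridge Photo ends → Bridge Photo and Cathedral Break overlap.

Aquarium Break & Bridge Photo, Aquarium Break & Cathedral Walk, Aquarium Break & Old-Town Transfer, Bridge Photo & Cathedral Break, Cathedral Walk & Old-Town Transfer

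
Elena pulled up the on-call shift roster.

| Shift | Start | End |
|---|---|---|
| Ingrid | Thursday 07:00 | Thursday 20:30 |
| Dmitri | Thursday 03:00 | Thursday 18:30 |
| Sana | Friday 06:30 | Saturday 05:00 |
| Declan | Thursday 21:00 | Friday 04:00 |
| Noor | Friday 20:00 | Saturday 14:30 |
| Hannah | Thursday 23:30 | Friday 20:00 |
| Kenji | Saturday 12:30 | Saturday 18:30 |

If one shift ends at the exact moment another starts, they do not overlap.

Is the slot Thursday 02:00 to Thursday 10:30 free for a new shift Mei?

No — it overlaps Dmitri, Ingrid

Dmitri: starts Thursday 03:00 before Mei ends Thursday 10:30, and ends Thursday 18:30 after Mei starts Thursday 02:00 → overlap.
Ingrid: starts Thursday 07:00 before Mei ends Thursday 10:30, and ends Thursday 20:30 after Mei starts Thursday 02:00 → overlap.
Declan: starts Thursday 21:00 at or after Mei ends Thursday 10:30 → clear.
Hannah: starts Thursday 23:30 at or after Mei ends Thursday 10:30 → clear.
Sana: starts Friday 06:30 at or after Mei ends Thursday 10:30 → clear.
Noor: starts Friday 20:00 at or after Mei ends Thursday 10:30 → clear.
Kenji: starts Saturday 12:30 at or after Mei ends Thursday 10:30 → clear.
Mei overlaps Ingrid, Dmitri.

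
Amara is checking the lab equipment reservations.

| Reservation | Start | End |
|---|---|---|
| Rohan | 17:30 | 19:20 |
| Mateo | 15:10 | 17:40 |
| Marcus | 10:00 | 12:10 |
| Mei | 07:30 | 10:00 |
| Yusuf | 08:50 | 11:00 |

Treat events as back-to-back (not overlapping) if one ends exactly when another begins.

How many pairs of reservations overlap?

Sorted by start: Mei, Yusuf, Marcus, Mateo, Rohan.
Yusuf starts before Mei ends → Mei and Yusuf overlap.
Marcus starts exactly when Mei ends (back-to-back, no overlap) — done with Mei.
Marcus starts before Yusuf ends → Yusuf and Marcus overlap.
Mateo starts after Yusuf ends — done with Yusuf.
Mateo starts after Marcus ends — done with Marcus.
Rohan starts before Mateo ends → Mateo and Rohan overlap.
Overlapping pairs: Marcus & Yusuf, Mateo & Rohan, Mei & Yusuf — 3 in total.

3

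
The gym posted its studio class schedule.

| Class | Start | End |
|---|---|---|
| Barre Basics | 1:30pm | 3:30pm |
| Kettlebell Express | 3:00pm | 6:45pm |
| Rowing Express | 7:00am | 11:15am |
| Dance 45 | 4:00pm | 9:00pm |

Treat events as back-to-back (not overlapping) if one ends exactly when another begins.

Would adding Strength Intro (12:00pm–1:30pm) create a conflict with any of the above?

No — it doesn't clash with anything

Rowing Express: ends 11:15am at or before Strength Intro starts 12:00pm → clear.
Barre Basics: starts 1:30pm at or after Strength Intro ends 1:30pm → clear.
Kettlebell Express: starts 3:00pm at or after Strength Intro ends 1:30pm → clear.
Dance 45: starts 4:00pm at or after Strength Intro ends 1:30pm → clear.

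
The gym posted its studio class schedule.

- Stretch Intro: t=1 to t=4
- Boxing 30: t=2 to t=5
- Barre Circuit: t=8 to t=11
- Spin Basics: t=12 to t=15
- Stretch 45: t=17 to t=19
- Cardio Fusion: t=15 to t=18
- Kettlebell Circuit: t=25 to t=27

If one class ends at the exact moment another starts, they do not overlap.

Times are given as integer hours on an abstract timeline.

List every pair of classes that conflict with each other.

Boxing 30 & Stretch Intro, Cardio Fusion & Stretch 45

Sorted by start: Stretch Intro, Boxing 30, Barre Circuit, Spin Basics, Cardio Fusion, Stretch 45, Kettlebell Circuit.
Boxing 30 starts before Stretch Intro ends → Stretch Intro and Boxing 30 overlap.
Barre Circuit starts after Stretch Intro ends, so Stretch Intro has no further overlaps.
Barre Circuit starts after Boxing 30 ends, so Boxing 30 has no further overlaps.
Spin Basics starts after Barre Circuit ends, so Barre Circuit has no further overlaps.
Cardio Fusion starts exactly when Spin Basics ends (back-to-back, no overlap), so Spin Basics has no further overlaps.
Stretch 45 starts before Cardio Fusion ends → Cardio Fusion and Stretch 45 overlap.
Kettlebell Circuit starts after Cardio Fusion ends.
Kettlebell Circuit starts after Stretch 45 ends.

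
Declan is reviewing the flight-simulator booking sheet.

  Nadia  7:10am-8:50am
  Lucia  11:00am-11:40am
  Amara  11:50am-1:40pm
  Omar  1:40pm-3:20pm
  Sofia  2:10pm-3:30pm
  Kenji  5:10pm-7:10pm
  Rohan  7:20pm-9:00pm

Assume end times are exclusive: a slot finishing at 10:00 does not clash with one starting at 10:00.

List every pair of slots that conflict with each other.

Sorted by start: Nadia, Lucia, Amara, Omar, Sofia, Kenji, Rohan.
Lucia starts after Nadia ends, so Nadia has no further overlaps.
Amara starts after Lucia ends, so Lucia has no further overlaps.
Omar starts exactly when Amara ends (back-to-back, no overlap), so Amara has no further overlaps.
Sofia starts before Omar ends → Omar and Sofia overlap.
Kenji starts after Omar ends, so Omar has no further overlaps.
Kenji starts after Sofia ends, so Sofia has no further overlaps.
Rohan starts after Kenji ends.

Omar & Sofia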